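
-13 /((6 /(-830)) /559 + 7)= -3015805 /1623892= -1.86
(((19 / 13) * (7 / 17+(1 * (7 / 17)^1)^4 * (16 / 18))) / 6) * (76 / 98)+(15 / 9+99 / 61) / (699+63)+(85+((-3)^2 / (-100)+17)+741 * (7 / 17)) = 407.11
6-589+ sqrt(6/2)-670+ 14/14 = -1252+ sqrt(3) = -1250.27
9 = 9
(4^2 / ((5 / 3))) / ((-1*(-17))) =48 / 85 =0.56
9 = 9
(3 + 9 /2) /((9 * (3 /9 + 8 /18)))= 15 /14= 1.07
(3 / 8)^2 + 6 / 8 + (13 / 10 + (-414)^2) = 54847421 / 320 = 171398.19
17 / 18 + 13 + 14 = 503 / 18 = 27.94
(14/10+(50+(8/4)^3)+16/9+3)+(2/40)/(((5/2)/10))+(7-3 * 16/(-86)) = 139196/1935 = 71.94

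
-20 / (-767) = 20 / 767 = 0.03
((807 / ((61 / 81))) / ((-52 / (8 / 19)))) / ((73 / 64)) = -8366976 / 1099891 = -7.61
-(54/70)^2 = -729/1225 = -0.60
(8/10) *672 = 537.60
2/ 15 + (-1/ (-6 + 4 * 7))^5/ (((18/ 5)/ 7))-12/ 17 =-4514584607/ 7885056960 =-0.57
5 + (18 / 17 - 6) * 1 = 1 / 17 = 0.06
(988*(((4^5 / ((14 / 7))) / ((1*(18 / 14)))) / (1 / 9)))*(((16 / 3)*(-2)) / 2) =-56655872 / 3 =-18885290.67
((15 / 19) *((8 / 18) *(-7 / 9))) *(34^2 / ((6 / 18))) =-161840 / 171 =-946.43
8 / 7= 1.14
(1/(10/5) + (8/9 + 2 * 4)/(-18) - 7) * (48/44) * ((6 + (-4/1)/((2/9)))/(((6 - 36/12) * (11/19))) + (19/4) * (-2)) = 37183/297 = 125.20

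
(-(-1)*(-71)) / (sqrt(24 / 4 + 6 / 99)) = -71*sqrt(66) / 20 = -28.84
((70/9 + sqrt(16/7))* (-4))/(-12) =4* sqrt(7)/21 + 70/27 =3.10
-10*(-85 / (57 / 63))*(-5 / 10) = -8925 / 19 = -469.74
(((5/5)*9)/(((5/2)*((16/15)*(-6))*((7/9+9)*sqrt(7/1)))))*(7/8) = -81*sqrt(7)/11264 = -0.02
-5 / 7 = -0.71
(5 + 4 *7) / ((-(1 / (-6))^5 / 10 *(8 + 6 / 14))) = 304450.17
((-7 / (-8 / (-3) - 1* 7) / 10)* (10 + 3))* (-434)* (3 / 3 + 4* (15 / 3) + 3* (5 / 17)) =-1695204 / 85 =-19943.58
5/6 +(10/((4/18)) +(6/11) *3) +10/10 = 3199/66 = 48.47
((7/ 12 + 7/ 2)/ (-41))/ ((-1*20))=49/ 9840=0.00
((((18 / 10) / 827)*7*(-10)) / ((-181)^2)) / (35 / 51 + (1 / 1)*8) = -0.00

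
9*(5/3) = 15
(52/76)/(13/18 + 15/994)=58149/62662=0.93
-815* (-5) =4075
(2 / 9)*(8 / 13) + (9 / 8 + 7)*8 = 7621 / 117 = 65.14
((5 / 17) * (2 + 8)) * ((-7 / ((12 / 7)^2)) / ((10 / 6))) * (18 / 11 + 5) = -125195 / 4488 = -27.90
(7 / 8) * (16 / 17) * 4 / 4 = 14 / 17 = 0.82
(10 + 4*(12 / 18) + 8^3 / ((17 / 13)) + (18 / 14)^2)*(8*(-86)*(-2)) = 558448.42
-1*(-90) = 90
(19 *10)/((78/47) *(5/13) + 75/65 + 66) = 116090/41421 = 2.80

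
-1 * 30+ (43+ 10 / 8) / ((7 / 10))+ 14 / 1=661 / 14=47.21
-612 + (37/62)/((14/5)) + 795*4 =2229209/868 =2568.21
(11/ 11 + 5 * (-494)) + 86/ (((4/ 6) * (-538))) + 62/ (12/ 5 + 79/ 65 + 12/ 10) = -413637023/ 168394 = -2456.36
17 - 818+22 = -779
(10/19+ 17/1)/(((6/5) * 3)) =185/38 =4.87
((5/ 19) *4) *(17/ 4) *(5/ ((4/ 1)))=425/ 76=5.59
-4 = -4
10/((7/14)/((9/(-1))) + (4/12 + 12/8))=45/8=5.62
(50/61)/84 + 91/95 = 235517/243390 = 0.97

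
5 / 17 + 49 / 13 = 898 / 221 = 4.06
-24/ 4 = -6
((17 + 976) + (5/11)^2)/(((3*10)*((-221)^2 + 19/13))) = 781157/1152437880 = 0.00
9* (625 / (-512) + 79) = 358407 / 512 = 700.01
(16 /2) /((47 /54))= 9.19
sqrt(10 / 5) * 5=5 * sqrt(2)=7.07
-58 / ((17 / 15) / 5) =-255.88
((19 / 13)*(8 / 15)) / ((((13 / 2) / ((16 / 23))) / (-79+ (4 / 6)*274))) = 8.65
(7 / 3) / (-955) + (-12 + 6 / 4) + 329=1824991 / 5730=318.50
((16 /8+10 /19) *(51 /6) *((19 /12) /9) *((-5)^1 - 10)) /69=-170 /207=-0.82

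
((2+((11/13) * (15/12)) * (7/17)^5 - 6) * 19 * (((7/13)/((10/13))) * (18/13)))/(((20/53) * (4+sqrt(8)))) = -18677402862111/191964666400+18677402862111 * sqrt(2)/383929332800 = -28.50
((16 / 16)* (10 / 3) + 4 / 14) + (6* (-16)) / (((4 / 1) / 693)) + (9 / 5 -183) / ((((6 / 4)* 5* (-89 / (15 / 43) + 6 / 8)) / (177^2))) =-21880368308 / 1602615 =-13652.92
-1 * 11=-11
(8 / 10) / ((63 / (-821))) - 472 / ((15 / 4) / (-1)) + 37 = 48019 / 315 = 152.44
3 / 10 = 0.30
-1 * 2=-2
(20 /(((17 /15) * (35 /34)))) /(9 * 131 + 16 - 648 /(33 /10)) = 264 /15379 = 0.02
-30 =-30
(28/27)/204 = 7/1377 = 0.01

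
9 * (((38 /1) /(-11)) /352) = -171 /1936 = -0.09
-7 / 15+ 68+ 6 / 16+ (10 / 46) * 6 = 69.21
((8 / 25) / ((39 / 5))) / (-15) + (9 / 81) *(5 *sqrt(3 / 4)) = -8 / 2925 + 5 *sqrt(3) / 18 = 0.48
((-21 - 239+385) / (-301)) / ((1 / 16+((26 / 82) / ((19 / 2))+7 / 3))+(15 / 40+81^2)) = -4674000 / 73875563867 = -0.00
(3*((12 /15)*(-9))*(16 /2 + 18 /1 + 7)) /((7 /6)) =-21384 /35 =-610.97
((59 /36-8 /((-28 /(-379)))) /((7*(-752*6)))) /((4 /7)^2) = 0.01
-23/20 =-1.15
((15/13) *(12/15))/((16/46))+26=745/26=28.65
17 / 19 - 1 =-2 / 19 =-0.11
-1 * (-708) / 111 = 236 / 37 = 6.38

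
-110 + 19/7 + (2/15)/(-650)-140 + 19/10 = -16747589/68250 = -245.39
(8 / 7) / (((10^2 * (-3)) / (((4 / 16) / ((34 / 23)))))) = -23 / 35700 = -0.00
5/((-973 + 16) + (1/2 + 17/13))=-26/4967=-0.01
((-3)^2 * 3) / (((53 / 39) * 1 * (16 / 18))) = 9477 / 424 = 22.35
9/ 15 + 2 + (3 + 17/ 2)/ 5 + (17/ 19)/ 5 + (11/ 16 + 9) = 4489/ 304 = 14.77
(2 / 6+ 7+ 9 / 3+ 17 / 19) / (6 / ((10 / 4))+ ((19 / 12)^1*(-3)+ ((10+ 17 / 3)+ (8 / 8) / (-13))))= 166400 / 196213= 0.85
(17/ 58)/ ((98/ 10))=0.03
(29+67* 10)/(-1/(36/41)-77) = -25164/2813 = -8.95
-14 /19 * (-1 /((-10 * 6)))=-7 /570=-0.01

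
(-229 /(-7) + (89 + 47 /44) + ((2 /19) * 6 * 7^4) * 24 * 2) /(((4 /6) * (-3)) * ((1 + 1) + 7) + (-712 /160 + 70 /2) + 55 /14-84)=-2133375655 /1975677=-1079.82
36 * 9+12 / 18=974 / 3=324.67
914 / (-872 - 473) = -914 / 1345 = -0.68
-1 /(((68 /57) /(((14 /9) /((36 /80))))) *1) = -1330 /459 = -2.90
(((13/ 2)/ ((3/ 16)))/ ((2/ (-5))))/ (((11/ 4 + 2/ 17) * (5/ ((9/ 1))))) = -272/ 5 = -54.40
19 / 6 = 3.17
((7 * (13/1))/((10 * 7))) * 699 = 9087/10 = 908.70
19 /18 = 1.06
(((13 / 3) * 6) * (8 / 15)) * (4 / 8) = 104 / 15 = 6.93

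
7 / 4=1.75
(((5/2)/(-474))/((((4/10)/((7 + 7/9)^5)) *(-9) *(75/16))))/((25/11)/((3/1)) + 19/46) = 1700868400000/223815845709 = 7.60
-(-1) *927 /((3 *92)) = 309 /92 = 3.36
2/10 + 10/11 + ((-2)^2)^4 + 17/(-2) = 27347/110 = 248.61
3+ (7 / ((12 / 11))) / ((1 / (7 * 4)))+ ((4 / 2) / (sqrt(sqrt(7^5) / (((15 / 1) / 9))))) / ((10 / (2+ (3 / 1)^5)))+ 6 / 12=188.72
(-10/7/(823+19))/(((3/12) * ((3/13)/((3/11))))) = -260/32417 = -0.01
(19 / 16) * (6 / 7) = 57 / 56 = 1.02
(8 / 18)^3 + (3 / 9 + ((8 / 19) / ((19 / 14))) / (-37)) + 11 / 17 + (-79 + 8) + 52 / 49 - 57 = -1021020966670 / 8111131749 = -125.88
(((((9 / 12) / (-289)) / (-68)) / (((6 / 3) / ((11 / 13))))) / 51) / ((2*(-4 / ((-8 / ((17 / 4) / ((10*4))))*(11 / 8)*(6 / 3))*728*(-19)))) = -605 / 1021252025248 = -0.00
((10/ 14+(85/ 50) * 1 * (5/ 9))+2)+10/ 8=1237/ 252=4.91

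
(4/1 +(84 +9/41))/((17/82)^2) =593188/289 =2052.55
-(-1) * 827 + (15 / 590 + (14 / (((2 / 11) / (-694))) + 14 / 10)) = -31039649 / 590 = -52609.57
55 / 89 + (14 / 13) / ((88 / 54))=32551 / 25454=1.28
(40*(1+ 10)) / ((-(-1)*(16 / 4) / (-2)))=-220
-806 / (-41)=806 / 41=19.66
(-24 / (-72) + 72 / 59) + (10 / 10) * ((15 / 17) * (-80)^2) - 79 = 16758964 / 3009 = 5569.61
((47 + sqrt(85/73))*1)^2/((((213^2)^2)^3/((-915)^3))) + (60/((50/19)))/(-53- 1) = -49776622925294899517941801679/117892001665172076227671945095- 2667026750*sqrt(6205)/23578400333034415245534389019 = -0.42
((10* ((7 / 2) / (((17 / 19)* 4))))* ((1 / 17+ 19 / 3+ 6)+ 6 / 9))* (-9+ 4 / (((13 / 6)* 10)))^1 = -8459199 / 7514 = -1125.79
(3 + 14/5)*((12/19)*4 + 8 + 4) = 8004/95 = 84.25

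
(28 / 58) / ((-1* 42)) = -1 / 87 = -0.01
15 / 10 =3 / 2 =1.50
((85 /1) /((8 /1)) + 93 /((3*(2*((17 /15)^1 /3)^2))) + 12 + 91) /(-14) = -513801 /32368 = -15.87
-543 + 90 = -453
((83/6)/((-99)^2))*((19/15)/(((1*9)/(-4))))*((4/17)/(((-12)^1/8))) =25232/202439655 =0.00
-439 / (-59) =439 / 59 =7.44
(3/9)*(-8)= -2.67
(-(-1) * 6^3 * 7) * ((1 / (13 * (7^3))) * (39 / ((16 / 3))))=243 / 98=2.48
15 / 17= 0.88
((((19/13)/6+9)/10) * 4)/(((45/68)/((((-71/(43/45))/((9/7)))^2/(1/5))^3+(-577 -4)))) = 481051190836169062810583456/18489986918325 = 26016848630618.03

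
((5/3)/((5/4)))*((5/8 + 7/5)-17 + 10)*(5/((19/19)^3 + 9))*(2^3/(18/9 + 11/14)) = -5572/585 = -9.52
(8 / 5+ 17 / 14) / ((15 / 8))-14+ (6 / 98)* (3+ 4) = -6337 / 525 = -12.07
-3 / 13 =-0.23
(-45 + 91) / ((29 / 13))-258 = -6884 / 29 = -237.38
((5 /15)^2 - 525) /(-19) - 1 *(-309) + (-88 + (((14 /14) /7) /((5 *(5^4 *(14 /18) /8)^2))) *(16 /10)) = 142408649669837 /572783203125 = 248.63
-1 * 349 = -349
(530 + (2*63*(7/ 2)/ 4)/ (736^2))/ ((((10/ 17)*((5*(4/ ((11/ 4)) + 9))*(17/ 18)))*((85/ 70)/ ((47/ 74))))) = 37404404845731/ 3918358016000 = 9.55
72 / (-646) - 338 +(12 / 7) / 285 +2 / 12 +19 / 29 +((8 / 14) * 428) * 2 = 298717787 / 1967070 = 151.86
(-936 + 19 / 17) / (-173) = 15893 / 2941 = 5.40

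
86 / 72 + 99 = 3607 / 36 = 100.19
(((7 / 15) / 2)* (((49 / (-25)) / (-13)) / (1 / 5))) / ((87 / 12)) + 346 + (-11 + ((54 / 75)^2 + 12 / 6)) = 238600469 / 706875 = 337.54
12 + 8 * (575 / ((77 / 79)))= 364324 / 77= 4731.48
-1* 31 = -31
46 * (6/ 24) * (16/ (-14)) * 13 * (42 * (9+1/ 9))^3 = -258498962176/ 27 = -9574035636.15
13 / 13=1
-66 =-66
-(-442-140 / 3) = 1466 / 3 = 488.67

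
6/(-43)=-6/43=-0.14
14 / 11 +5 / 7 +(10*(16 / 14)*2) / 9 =3137 / 693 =4.53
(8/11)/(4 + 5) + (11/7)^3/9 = 5795/11319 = 0.51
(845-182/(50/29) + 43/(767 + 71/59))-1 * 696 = 49285289/1133100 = 43.50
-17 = -17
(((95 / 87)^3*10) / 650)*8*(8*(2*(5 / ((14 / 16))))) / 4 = 219488000 / 59923773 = 3.66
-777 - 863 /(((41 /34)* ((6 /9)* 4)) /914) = -20177655 /82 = -246068.96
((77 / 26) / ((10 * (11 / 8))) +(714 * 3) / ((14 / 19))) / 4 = 188969 / 260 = 726.80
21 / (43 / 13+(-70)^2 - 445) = 273 / 57958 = 0.00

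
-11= -11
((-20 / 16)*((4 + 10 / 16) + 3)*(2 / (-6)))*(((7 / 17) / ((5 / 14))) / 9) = 0.41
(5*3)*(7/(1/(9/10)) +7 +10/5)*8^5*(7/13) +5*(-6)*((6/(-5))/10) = 263209194/65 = 4049372.22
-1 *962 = -962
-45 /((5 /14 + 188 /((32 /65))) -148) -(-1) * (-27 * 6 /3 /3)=-238626 /13117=-18.19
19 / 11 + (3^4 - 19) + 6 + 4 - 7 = 734 / 11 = 66.73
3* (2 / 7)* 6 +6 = 78 / 7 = 11.14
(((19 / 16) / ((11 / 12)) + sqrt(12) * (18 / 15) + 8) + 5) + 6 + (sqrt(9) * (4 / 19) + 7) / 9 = 25.30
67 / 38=1.76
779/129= 6.04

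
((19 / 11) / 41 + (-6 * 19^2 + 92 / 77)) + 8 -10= -621861 / 287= -2166.76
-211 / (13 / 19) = -4009 / 13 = -308.38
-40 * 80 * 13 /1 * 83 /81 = -42627.16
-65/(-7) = 65/7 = 9.29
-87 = -87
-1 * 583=-583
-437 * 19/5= -8303/5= -1660.60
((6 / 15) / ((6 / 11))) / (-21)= -11 / 315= -0.03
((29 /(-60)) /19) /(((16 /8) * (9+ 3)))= -29 /27360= -0.00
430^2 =184900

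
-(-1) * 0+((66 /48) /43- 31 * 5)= -53309 /344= -154.97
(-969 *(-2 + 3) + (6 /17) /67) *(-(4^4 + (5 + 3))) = 291372840 /1139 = 255814.61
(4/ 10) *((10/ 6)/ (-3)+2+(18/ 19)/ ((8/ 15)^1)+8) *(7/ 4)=10745/ 1368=7.85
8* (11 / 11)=8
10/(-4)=-5/2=-2.50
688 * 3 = 2064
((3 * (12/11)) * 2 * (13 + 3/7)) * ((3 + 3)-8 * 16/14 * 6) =-2314656/539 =-4294.35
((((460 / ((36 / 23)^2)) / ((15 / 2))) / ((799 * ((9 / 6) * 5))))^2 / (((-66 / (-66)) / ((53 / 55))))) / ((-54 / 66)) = -7845902117 / 381681524071125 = -0.00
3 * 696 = 2088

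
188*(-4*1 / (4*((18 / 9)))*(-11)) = 1034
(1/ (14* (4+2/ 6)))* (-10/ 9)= -5/ 273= -0.02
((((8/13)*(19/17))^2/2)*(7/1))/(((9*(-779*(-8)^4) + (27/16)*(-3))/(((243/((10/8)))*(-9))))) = 1257596928/12467288705365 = 0.00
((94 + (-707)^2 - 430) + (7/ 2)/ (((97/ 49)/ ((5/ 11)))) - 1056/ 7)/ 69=2486494565/ 343574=7237.14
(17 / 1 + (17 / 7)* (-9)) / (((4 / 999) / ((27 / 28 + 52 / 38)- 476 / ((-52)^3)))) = -185483825505 / 65453024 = -2833.85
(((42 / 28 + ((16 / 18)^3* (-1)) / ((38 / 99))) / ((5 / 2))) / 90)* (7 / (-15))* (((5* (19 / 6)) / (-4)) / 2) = -0.00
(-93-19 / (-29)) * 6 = -16068 / 29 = -554.07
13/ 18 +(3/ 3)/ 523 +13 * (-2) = -237947/ 9414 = -25.28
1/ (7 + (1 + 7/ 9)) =9/ 79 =0.11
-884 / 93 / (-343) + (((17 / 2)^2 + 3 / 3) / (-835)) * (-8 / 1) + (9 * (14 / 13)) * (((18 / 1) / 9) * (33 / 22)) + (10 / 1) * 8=38021975372 / 346263645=109.81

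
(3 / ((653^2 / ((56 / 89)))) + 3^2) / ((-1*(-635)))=341553777 / 24098504635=0.01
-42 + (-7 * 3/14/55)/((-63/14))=-6929/165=-41.99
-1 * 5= -5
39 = 39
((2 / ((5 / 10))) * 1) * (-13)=-52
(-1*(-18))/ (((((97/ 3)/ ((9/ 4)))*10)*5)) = 243/ 9700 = 0.03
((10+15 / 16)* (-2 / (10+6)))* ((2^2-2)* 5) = -875 / 64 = -13.67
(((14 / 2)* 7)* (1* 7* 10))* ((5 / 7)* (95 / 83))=232750 / 83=2804.22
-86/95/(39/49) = -4214/3705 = -1.14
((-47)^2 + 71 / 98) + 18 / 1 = 218317 / 98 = 2227.72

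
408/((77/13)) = 68.88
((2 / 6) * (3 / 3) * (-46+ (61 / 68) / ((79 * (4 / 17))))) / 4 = -19361 / 5056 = -3.83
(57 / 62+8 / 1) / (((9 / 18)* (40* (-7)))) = -79 / 1240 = -0.06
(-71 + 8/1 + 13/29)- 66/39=-24220/377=-64.24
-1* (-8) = 8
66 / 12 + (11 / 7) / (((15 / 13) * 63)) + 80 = 85.52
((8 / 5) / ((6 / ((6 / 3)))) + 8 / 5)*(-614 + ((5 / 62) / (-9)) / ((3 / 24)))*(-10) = 10964864 / 837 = 13100.20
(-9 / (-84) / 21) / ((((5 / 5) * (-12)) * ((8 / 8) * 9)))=-1 / 21168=-0.00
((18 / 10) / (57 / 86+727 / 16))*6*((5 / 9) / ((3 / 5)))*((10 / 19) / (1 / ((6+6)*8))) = 6604800 / 602623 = 10.96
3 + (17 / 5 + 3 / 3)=37 / 5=7.40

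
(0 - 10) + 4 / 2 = -8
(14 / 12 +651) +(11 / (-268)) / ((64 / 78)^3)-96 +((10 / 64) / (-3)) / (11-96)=83019681107 / 149291008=556.09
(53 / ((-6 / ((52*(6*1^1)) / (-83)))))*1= 2756 / 83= 33.20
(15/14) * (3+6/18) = 25/7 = 3.57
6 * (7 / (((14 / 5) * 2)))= 15 / 2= 7.50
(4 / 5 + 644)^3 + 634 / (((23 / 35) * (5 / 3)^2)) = 770749937302 / 2875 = 268086934.71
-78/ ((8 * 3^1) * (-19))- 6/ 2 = -215/ 76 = -2.83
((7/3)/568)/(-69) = -7/117576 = -0.00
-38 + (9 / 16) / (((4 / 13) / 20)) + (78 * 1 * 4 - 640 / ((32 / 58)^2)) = -28671 / 16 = -1791.94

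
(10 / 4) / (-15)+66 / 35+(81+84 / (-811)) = 14070241 / 170310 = 82.62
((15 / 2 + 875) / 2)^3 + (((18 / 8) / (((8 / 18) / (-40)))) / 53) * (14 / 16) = 291413711285 / 3392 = 85912061.11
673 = 673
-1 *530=-530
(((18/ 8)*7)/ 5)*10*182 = 5733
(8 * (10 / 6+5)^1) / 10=16 / 3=5.33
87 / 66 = 29 / 22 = 1.32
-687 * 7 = -4809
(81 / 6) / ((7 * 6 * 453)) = 0.00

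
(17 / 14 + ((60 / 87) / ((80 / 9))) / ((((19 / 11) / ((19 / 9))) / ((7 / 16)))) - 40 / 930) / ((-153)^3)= -1465327 / 4327461899712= -0.00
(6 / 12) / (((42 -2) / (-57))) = -57 / 80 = -0.71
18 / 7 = 2.57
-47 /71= -0.66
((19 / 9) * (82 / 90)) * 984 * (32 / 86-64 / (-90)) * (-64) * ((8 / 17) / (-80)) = 17137700864 / 22204125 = 771.83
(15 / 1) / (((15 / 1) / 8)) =8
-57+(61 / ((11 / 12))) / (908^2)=-129234549 / 2267276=-57.00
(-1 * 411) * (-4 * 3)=4932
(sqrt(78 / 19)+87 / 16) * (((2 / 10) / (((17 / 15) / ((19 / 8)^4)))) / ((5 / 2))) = 20577 * sqrt(1482) / 174080+34013781 / 2785280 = 16.76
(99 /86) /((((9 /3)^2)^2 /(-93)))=-341 /258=-1.32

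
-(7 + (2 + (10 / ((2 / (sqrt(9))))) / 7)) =-78 / 7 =-11.14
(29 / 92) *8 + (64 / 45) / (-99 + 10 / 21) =1789726 / 713805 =2.51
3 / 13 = 0.23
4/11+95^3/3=9431137/33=285792.03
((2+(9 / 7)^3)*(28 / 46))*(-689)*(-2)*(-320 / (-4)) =311979200 / 1127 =276822.72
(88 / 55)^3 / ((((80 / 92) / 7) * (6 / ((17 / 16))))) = 10948 / 1875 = 5.84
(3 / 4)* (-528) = -396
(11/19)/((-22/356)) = -178/19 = -9.37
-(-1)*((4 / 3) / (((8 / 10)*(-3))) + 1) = 4 / 9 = 0.44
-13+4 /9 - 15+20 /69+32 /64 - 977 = -415559 /414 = -1003.77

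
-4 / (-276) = 1 / 69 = 0.01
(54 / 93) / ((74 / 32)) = 288 / 1147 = 0.25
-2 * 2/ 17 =-4/ 17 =-0.24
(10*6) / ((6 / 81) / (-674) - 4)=-545940 / 36397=-15.00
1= 1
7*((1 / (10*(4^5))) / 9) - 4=-368633 / 92160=-4.00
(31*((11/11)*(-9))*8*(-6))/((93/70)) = 10080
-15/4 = -3.75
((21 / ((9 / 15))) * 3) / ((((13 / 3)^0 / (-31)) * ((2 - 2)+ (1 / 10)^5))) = -325500000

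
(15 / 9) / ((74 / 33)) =55 / 74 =0.74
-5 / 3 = -1.67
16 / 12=4 / 3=1.33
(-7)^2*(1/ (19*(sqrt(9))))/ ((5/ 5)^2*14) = 7/ 114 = 0.06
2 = 2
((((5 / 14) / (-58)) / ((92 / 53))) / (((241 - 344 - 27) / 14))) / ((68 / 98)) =2597 / 4717024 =0.00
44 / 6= 7.33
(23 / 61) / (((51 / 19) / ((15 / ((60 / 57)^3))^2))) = 61677149991 / 2654720000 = 23.23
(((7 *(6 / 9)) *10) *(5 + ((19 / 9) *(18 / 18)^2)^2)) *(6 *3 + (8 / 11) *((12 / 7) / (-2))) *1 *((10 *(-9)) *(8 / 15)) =-109323520 / 297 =-368092.66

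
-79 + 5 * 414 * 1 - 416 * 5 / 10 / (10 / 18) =8083 / 5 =1616.60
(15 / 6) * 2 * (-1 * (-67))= 335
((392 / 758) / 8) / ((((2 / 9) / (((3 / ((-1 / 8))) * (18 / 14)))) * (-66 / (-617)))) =-83.91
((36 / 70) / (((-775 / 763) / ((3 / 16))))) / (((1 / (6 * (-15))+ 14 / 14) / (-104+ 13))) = 2410317 / 275900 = 8.74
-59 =-59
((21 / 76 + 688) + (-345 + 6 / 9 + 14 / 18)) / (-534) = -235789 / 365256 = -0.65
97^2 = 9409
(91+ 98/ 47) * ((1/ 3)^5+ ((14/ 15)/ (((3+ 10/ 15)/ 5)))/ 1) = 14931875/ 125631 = 118.86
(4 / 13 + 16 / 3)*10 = 2200 / 39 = 56.41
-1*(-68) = 68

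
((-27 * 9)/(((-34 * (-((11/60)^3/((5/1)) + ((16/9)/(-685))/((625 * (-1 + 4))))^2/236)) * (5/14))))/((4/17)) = -10985377230072000000000/829394525521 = -13245056353.82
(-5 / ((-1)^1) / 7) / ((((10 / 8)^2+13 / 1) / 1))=80 / 1631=0.05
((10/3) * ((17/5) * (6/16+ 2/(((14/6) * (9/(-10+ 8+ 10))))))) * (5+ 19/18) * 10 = 1769615/2268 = 780.25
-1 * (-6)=6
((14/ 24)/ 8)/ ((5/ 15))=7/ 32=0.22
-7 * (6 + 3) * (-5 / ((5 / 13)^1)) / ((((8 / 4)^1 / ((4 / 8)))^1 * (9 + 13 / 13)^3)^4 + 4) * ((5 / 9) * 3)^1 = 105 / 19692307692308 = 0.00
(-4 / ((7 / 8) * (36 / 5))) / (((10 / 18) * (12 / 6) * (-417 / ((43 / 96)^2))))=0.00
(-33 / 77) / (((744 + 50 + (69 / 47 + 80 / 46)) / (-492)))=1595556 / 6032467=0.26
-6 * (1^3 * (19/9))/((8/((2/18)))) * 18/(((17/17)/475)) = -9025/6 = -1504.17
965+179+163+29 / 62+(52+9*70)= 123347 / 62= 1989.47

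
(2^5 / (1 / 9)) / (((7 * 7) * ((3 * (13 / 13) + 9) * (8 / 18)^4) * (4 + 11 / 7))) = 6561 / 2912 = 2.25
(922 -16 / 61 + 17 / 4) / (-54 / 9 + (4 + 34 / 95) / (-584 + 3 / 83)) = -1040357761255 / 6749452848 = -154.14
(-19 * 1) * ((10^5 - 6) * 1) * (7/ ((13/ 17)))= -226086434/ 13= -17391264.15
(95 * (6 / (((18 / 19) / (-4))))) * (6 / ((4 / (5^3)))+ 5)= -1389850 / 3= -463283.33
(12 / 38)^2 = 36 / 361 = 0.10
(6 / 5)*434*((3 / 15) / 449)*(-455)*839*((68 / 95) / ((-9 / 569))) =4007587.86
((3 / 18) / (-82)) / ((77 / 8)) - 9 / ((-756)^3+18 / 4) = -192017152 / 909386923137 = -0.00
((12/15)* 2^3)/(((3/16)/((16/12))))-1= 2003/45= 44.51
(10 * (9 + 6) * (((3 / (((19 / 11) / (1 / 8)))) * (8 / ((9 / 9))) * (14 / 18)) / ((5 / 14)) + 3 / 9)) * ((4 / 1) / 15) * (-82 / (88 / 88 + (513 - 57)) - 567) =-810780728 / 8683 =-93375.65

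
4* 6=24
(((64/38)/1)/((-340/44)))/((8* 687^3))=-44/523651965345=-0.00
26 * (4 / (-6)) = -52 / 3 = -17.33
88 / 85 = 1.04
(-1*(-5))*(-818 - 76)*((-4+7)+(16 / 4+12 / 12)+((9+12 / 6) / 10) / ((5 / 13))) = -48544.20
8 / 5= 1.60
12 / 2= 6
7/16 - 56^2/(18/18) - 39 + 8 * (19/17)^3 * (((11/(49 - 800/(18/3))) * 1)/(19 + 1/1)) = -28698449499/9039920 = -3174.64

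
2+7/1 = 9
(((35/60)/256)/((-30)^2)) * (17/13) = 119/35942400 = 0.00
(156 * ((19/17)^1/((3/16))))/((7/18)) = 284544/119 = 2391.13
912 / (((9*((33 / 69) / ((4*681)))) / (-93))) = -590432448 / 11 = -53675677.09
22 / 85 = 0.26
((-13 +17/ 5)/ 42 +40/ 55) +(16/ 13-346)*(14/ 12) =-2010669/ 5005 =-401.73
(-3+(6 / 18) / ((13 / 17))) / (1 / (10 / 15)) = -200 / 117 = -1.71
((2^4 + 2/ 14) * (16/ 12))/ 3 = 452/ 63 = 7.17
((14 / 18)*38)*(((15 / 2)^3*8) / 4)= 49875 / 2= 24937.50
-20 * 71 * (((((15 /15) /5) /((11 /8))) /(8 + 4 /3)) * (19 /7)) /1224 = -1349 /27489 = -0.05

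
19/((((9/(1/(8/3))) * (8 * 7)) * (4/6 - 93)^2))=57/34374592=0.00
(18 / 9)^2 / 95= 4 / 95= 0.04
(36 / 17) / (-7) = -36 / 119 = -0.30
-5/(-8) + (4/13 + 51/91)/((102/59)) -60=-2185831/37128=-58.87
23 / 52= 0.44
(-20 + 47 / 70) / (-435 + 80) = 1353 / 24850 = 0.05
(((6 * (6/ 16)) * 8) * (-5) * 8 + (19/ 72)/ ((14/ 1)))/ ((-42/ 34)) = 12337597/ 21168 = 582.84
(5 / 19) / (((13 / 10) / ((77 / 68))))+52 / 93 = 0.79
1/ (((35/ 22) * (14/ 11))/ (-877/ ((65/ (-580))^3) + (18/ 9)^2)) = 33127732836/ 107653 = 307726.98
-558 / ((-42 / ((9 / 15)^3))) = 2511 / 875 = 2.87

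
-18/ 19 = -0.95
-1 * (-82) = 82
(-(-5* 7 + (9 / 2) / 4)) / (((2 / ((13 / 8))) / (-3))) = -82.57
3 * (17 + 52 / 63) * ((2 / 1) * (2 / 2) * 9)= 6738 / 7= 962.57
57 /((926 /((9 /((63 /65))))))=0.57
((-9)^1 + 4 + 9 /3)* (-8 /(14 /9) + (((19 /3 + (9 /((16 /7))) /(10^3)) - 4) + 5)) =-737323 /168000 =-4.39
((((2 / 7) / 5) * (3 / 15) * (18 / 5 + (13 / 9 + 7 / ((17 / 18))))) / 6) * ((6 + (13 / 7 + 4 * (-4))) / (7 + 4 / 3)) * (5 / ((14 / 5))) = -181051 / 4373250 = -0.04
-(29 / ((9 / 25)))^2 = -525625 / 81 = -6489.20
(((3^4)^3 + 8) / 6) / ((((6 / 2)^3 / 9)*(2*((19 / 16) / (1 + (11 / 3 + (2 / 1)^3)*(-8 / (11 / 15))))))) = -51802292 / 33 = -1569766.42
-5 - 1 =-6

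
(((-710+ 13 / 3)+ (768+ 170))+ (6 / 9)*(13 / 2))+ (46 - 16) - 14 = 758 / 3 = 252.67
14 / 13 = 1.08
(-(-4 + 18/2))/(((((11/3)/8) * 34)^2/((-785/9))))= 62800/34969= 1.80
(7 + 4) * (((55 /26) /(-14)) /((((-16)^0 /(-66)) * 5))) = 3993 /182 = 21.94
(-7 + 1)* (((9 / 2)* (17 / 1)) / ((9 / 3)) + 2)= -165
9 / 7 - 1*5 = -26 / 7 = -3.71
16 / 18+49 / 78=355 / 234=1.52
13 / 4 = 3.25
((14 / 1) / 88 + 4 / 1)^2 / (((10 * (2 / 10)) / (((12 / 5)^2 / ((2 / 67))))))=20193867 / 12100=1668.91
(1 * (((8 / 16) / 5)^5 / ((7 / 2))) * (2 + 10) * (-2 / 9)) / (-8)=1 / 1050000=0.00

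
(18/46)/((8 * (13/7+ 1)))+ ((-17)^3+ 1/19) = -343512083/69920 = -4912.93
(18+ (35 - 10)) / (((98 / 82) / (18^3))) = 209832.98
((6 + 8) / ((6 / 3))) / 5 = 7 / 5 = 1.40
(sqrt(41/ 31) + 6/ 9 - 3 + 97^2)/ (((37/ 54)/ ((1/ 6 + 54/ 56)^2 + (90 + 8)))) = 1363133.87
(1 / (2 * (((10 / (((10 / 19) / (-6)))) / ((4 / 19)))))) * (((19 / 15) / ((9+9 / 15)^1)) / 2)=-1 / 16416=-0.00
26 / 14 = 1.86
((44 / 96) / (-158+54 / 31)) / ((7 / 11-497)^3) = 453871 / 18923144438016000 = 0.00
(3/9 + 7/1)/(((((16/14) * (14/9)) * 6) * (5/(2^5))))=22/5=4.40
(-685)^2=469225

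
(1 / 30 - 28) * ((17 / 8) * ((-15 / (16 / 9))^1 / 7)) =128367 / 1792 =71.63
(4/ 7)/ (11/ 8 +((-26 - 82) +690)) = 32/ 32669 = 0.00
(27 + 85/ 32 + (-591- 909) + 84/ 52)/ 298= -610991/ 123968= -4.93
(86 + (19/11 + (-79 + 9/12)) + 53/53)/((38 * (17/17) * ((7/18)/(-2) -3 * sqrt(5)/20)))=145215/202312 -112023 * sqrt(5)/202312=-0.52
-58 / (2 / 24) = -696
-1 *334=-334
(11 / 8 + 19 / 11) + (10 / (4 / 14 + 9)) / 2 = 4165 / 1144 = 3.64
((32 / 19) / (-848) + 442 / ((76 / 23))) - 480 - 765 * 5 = -8400875 / 2014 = -4171.24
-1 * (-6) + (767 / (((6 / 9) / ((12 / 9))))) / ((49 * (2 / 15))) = 11799 / 49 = 240.80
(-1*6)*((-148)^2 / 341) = -131424 / 341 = -385.41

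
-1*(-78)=78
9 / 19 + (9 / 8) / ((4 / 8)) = 207 / 76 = 2.72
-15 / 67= -0.22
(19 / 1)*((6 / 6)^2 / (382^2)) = 19 / 145924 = 0.00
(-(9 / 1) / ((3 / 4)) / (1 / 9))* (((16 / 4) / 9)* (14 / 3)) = -224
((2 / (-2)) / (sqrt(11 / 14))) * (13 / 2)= -13 * sqrt(154) / 22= -7.33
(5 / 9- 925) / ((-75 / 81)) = 4992 / 5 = 998.40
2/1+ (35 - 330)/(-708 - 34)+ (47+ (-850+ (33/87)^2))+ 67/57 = -28429903991/35569254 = -799.28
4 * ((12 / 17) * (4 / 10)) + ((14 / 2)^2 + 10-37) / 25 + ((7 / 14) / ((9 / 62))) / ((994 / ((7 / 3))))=3287411 / 1629450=2.02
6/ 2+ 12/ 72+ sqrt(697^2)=4201/ 6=700.17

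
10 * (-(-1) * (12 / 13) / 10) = 12 / 13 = 0.92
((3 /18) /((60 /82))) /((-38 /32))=-164 /855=-0.19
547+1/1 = 548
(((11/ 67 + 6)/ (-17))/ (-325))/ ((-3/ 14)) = -5782/ 1110525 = -0.01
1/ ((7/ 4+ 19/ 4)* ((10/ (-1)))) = -1/ 65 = -0.02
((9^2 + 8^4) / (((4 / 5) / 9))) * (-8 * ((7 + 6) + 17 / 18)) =-5242135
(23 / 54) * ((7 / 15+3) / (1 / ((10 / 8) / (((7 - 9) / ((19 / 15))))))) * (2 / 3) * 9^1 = -5681 / 810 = -7.01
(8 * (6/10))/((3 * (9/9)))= 8/5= 1.60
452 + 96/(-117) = 17596/39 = 451.18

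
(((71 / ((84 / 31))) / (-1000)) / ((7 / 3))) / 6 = -2201 / 1176000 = -0.00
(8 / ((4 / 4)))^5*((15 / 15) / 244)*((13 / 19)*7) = 745472 / 1159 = 643.20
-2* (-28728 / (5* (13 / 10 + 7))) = 114912 / 83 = 1384.48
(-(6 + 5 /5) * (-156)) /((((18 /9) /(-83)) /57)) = -2583126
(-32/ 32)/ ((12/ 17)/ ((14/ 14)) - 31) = 17/ 515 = 0.03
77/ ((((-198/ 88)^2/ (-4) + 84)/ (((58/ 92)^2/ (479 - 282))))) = 1036112/ 551807835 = 0.00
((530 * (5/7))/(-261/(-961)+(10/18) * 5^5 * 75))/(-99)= -1273325/43357707624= -0.00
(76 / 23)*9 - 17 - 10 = 63 / 23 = 2.74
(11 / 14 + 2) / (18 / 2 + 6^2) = 13 / 210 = 0.06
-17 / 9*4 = -68 / 9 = -7.56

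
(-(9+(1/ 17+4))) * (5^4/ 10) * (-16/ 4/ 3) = 18500/ 17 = 1088.24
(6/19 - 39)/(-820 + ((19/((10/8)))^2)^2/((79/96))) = -0.00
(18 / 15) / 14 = 3 / 35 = 0.09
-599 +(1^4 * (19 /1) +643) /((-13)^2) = -100569 /169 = -595.08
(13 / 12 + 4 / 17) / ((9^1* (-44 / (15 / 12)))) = -1345 / 323136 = -0.00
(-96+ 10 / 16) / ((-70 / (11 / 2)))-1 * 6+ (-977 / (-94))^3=18676310357 / 16611680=1124.29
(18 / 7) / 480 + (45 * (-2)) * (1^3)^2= -89.99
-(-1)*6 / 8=3 / 4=0.75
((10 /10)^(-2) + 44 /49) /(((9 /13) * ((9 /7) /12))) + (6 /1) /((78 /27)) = 22657 /819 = 27.66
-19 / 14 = -1.36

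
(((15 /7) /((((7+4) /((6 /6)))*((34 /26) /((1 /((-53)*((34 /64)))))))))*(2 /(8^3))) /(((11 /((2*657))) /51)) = -384345 /3052588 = -0.13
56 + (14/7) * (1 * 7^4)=4858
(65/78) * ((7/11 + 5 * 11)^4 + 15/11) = 233805379835/29282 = 7984611.02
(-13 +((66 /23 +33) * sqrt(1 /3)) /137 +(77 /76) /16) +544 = 275 * sqrt(3) /3151 +645773 /1216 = 531.21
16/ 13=1.23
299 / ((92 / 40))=130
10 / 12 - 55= -325 / 6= -54.17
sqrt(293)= 17.12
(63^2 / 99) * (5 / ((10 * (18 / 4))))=49 / 11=4.45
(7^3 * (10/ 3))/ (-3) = -381.11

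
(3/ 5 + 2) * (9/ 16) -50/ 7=-3181/ 560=-5.68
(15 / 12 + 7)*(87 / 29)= 99 / 4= 24.75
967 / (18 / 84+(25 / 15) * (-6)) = -13538 / 137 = -98.82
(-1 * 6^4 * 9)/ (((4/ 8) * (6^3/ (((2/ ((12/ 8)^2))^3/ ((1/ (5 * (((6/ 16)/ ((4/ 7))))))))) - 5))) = -1632960/ 6211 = -262.91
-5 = -5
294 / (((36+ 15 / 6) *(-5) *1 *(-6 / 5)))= 14 / 11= 1.27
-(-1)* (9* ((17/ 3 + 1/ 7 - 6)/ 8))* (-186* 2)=558/ 7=79.71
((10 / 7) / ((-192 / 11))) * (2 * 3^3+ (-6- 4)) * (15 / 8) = -3025 / 448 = -6.75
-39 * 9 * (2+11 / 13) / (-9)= 111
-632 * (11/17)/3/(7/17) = -6952/21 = -331.05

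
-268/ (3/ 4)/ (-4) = 89.33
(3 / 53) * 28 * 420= 35280 / 53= 665.66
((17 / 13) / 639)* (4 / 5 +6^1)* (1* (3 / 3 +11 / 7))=0.04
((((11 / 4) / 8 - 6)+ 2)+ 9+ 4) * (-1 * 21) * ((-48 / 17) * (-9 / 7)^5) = -158900859 / 81634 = -1946.50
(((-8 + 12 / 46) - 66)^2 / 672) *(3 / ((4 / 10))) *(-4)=-898880 / 3703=-242.74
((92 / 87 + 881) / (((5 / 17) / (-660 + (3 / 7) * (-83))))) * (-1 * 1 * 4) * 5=41720310.33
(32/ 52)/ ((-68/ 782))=-92/ 13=-7.08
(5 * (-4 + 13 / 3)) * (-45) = -75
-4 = -4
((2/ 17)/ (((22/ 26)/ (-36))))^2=876096/ 34969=25.05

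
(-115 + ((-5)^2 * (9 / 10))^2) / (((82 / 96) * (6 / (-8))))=-25040 / 41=-610.73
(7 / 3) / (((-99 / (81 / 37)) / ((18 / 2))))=-189 / 407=-0.46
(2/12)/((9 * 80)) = 0.00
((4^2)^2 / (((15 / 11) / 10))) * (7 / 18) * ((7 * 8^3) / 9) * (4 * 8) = 2260729856 / 243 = 9303415.05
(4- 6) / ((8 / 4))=-1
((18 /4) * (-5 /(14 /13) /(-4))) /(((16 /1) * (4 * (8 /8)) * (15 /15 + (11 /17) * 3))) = 1989 /71680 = 0.03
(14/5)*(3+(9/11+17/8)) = 3661/220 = 16.64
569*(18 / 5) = 10242 / 5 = 2048.40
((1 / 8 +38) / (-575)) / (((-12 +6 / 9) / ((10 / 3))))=61 / 3128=0.02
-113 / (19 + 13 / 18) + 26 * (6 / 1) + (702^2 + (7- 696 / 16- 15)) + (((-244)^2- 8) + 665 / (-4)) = 784215619 / 1420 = 552264.52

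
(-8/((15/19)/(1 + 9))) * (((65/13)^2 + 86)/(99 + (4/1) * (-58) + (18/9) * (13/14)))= 39368/459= 85.77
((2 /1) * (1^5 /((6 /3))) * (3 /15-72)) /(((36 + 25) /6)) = -2154 /305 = -7.06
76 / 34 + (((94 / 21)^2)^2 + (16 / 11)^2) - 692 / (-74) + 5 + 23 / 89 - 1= 552516738298135 / 1317356144181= 419.41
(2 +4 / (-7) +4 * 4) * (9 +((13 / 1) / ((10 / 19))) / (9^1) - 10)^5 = 5818728545977 / 20667150000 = 281.54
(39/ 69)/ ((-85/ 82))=-1066/ 1955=-0.55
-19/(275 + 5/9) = -171/2480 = -0.07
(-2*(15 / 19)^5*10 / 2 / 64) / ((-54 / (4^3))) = 140625 / 2476099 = 0.06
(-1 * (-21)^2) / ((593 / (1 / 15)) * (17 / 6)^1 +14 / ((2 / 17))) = -98 / 5627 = -0.02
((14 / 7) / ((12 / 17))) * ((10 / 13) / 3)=85 / 117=0.73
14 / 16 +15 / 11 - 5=-243 / 88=-2.76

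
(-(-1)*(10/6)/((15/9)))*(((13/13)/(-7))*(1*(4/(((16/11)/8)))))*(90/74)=-990/259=-3.82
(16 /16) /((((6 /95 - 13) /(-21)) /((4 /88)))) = 1995 /27038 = 0.07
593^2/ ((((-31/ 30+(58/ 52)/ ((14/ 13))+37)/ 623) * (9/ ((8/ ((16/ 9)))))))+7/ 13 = 598081211497/ 202033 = 2960314.46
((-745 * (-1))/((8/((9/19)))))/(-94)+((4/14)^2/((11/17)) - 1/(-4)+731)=5628883489/7701232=730.91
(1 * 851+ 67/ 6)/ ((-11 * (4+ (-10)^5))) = 5173/ 6599736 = 0.00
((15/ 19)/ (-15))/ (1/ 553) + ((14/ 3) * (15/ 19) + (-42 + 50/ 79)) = -100249/ 1501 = -66.79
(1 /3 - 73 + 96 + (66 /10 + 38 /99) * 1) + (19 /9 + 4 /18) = 16162 /495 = 32.65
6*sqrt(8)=12*sqrt(2)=16.97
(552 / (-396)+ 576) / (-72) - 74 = -97393 / 1188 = -81.98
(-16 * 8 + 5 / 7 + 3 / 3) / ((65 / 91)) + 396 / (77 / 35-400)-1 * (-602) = 468746 / 1105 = 424.20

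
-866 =-866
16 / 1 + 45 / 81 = 149 / 9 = 16.56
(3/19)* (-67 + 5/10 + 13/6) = -193/19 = -10.16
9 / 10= 0.90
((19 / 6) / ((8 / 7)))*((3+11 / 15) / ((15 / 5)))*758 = 352849 / 135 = 2613.70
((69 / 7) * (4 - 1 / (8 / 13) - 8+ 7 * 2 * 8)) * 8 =58719 / 7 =8388.43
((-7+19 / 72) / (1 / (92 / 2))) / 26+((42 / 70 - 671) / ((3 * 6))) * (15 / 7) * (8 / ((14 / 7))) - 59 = -390.16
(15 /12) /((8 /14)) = 35 /16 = 2.19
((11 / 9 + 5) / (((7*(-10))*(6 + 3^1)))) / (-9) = 4 / 3645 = 0.00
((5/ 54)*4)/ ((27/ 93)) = 310/ 243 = 1.28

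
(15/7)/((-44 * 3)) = -5/308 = -0.02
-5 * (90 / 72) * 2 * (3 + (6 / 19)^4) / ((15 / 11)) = -7191415 / 260642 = -27.59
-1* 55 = -55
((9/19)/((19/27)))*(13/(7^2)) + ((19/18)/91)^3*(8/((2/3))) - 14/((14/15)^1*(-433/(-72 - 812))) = -1742893468259975/57247370649378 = -30.44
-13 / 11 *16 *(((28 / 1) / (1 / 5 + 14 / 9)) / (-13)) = 20160 / 869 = 23.20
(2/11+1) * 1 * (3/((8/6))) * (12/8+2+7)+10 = 3337/88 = 37.92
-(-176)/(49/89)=15664/49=319.67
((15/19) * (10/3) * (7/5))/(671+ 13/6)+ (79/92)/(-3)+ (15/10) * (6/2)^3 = 121694897/3025788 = 40.22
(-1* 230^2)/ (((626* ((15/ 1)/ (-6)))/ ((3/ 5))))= 6348/ 313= 20.28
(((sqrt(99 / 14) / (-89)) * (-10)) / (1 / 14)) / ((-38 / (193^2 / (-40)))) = 111747 * sqrt(154) / 13528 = 102.51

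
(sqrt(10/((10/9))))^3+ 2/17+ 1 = 478/17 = 28.12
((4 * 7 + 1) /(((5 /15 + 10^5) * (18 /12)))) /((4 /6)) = 87 /300001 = 0.00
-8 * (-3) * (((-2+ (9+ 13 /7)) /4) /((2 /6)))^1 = 1116 /7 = 159.43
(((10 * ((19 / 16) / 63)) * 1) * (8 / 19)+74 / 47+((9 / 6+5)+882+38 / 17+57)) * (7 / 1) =95578801 / 14382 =6645.72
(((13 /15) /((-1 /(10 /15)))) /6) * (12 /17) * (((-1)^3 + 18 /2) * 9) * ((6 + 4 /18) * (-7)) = 163072 /765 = 213.17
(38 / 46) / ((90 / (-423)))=-893 / 230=-3.88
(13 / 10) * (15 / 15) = 13 / 10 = 1.30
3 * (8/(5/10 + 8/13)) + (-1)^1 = 595/29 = 20.52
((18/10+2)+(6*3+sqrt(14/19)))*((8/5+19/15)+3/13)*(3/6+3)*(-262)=-60371612/975 -553868*sqrt(266)/3705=-64357.74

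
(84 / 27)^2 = 784 / 81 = 9.68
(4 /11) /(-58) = -2 /319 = -0.01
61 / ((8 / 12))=183 / 2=91.50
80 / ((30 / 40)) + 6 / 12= 643 / 6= 107.17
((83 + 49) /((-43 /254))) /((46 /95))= -1592580 /989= -1610.29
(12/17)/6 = 2/17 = 0.12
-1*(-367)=367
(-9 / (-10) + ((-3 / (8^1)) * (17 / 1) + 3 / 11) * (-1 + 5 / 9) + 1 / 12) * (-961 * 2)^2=750822573 / 55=13651319.51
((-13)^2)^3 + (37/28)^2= 3784219625/784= 4826810.75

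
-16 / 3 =-5.33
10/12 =5/6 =0.83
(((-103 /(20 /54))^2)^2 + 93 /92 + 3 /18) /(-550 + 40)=-11728265.25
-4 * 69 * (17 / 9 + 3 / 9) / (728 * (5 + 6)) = -230 / 3003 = -0.08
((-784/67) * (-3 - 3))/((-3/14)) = -21952/67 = -327.64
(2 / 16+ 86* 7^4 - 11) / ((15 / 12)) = 1651801 / 10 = 165180.10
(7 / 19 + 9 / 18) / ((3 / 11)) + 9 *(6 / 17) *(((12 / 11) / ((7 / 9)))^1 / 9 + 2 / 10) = 1073069 / 248710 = 4.31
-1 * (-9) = 9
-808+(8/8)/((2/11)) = -802.50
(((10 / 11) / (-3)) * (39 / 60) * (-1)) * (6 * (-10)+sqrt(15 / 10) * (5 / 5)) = -11.58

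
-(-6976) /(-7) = -6976 /7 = -996.57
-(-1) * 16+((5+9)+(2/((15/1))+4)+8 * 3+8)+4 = 1052/15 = 70.13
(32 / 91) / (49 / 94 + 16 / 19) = 57152 / 221585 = 0.26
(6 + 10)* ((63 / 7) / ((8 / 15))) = 270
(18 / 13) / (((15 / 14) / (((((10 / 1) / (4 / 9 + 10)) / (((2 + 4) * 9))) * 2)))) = 0.05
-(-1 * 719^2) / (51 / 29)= 14991869 / 51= 293958.22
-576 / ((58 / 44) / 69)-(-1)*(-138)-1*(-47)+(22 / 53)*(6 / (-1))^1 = -46485199 / 1537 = -30244.11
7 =7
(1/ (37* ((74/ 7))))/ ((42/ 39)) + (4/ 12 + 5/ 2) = 46585/ 16428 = 2.84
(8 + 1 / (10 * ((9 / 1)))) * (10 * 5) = 3605 / 9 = 400.56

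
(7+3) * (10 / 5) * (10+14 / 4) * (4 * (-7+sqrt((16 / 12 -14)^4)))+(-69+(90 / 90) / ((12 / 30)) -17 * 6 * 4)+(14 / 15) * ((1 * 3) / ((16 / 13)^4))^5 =499434654627283370635555315687 / 3022314549036572936765440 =165249.07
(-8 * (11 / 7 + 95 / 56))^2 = 33489 / 49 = 683.45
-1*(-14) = 14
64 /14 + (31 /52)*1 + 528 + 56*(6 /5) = 1092669 /1820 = 600.37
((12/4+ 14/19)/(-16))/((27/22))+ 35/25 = 24823/20520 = 1.21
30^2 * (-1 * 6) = -5400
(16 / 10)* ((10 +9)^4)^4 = 2307531308540969341448 / 5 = 461506261708193868289.60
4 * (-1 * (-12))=48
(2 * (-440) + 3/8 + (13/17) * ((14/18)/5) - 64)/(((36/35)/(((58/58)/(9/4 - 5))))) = 40419799/121176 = 333.56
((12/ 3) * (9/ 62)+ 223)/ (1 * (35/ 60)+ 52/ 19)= 1580268/ 23467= 67.34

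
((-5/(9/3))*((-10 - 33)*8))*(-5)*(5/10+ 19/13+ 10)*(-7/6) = 4680550/117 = 40004.70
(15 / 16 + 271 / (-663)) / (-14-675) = -5609 / 7308912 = -0.00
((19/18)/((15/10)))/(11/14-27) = -266/9909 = -0.03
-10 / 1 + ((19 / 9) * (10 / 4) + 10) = 5.28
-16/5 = -3.20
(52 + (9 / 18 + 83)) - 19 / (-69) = 135.78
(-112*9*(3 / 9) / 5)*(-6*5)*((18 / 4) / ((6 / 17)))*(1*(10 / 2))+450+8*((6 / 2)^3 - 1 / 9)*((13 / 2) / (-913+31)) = 511875638 / 3969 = 128968.41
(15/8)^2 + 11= 929/64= 14.52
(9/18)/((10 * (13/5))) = 1/52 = 0.02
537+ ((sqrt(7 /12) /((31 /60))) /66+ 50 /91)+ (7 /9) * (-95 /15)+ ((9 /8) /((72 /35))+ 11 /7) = 5 * sqrt(21) /1023+ 84087083 /157248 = 534.76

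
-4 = -4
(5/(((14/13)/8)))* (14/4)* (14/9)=1820/9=202.22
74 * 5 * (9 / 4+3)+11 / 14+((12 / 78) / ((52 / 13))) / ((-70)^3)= 17330221999 / 8918000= 1943.29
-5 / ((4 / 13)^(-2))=-80 / 169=-0.47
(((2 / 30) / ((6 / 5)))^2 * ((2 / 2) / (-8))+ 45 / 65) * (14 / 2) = 4.84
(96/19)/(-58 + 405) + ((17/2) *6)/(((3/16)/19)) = 34072720/6593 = 5168.01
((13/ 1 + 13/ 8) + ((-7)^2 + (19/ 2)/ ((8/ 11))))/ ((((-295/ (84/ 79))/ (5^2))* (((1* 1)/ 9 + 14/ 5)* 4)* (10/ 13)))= -15073695/ 19538912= -0.77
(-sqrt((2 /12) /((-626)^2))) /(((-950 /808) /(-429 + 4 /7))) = -302899 * sqrt(6) /3122175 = -0.24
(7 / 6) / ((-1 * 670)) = -7 / 4020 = -0.00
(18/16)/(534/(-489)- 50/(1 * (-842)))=-205869/188968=-1.09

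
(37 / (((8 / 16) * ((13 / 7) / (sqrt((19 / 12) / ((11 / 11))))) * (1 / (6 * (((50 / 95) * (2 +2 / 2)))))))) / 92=5.16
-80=-80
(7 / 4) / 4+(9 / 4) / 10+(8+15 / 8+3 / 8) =10.91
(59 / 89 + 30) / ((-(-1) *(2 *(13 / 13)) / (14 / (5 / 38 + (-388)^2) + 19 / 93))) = 296757843131 / 94700087058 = 3.13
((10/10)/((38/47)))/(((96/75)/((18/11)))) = 10575/6688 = 1.58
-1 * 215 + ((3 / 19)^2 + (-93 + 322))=5063 / 361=14.02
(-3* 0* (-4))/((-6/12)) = 0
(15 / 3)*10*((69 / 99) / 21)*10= 11500 / 693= 16.59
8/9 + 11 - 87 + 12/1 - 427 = -4411/9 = -490.11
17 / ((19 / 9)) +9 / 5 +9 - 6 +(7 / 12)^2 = 180479 / 13680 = 13.19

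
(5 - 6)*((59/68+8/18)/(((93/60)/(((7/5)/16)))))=-5621/75888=-0.07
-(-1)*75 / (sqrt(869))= 75*sqrt(869) / 869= 2.54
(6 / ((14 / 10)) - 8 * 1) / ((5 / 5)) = -3.71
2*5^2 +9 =59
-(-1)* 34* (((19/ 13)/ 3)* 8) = 5168/ 39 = 132.51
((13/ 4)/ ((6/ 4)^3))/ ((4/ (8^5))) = 212992/ 27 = 7888.59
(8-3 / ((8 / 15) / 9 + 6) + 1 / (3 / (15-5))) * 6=26597 / 409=65.03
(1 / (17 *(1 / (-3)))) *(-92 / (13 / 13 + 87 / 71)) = 9798 / 1343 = 7.30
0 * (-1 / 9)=0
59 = 59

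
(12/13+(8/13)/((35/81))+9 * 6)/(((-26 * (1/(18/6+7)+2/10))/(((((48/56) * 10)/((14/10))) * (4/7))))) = -10255200/405769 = -25.27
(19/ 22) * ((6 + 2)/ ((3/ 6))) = 152/ 11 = 13.82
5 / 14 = 0.36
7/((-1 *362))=-7/362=-0.02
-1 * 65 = -65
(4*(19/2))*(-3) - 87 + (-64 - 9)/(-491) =-98618/491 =-200.85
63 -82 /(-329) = 20809 /329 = 63.25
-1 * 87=-87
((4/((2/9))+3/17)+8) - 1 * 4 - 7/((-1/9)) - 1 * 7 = 1329/17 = 78.18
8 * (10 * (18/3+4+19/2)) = 1560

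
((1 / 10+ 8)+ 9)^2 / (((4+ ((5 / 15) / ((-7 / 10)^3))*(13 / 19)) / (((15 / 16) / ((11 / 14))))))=12005506611 / 114759040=104.61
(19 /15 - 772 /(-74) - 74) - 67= -71762 /555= -129.30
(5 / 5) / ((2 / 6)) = 3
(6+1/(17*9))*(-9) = -919/17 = -54.06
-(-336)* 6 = 2016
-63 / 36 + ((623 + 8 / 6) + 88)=8527 / 12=710.58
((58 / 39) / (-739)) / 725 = -2 / 720525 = -0.00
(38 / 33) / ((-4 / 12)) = -38 / 11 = -3.45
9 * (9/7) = 81/7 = 11.57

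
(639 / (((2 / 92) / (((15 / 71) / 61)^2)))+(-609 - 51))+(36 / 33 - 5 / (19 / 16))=-36595290722 / 55215919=-662.77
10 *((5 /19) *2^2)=200 /19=10.53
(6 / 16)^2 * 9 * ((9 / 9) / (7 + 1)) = 81 / 512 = 0.16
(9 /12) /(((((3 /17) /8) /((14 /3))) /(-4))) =-634.67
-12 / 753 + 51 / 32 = 12673 / 8032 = 1.58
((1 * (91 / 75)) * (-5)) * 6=-182 / 5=-36.40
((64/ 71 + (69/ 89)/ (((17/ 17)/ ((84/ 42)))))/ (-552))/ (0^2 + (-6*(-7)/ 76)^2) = -2796667/ 192280851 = -0.01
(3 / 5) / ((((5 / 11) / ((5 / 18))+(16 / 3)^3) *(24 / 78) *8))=11583 / 7286720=0.00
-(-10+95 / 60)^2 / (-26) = 10201 / 3744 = 2.72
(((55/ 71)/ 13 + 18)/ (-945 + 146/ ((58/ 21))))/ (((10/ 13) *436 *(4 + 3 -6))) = -483401/ 8008936320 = -0.00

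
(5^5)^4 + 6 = 95367431640631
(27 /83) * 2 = 54 /83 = 0.65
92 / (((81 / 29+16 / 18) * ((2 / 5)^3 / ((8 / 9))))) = 333500 / 961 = 347.03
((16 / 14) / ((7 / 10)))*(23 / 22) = 920 / 539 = 1.71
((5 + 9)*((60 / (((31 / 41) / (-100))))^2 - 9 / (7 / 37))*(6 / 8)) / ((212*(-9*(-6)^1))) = 47067964443 / 814928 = 57757.21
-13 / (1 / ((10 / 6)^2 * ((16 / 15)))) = -1040 / 27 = -38.52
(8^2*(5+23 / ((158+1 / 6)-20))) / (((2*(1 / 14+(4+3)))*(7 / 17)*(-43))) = -4659904 / 3529053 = -1.32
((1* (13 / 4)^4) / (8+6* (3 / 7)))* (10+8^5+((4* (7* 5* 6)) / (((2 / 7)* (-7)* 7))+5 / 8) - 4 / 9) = 470969833243 / 1363968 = 345293.90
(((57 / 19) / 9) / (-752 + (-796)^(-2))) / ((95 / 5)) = -633616 / 27159316167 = -0.00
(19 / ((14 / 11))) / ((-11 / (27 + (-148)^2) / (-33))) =1964391 / 2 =982195.50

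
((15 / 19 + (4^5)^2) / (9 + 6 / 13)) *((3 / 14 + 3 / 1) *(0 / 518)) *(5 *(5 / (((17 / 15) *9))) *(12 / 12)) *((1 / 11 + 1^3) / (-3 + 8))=0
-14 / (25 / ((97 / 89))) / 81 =-0.01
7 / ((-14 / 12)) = -6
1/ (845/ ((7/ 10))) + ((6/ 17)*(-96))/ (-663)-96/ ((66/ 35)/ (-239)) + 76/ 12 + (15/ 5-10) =980482376059/ 80587650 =12166.66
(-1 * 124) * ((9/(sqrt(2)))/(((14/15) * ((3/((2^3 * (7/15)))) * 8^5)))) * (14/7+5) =-651 * sqrt(2)/4096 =-0.22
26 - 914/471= 24.06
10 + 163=173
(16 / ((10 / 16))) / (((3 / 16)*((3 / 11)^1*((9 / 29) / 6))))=9678.70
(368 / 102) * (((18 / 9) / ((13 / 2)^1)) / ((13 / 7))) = 5152 / 8619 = 0.60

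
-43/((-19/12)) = 27.16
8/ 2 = 4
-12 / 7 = -1.71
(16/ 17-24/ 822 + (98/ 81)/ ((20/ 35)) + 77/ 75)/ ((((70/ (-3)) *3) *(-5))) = 38257357/ 3301357500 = 0.01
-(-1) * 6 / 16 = 0.38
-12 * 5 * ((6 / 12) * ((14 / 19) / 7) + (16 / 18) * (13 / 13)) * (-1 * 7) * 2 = 45080 / 57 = 790.88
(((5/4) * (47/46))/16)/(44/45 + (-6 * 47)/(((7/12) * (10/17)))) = -74025/761224192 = -0.00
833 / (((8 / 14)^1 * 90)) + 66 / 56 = 43787 / 2520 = 17.38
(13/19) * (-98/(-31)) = 1274/589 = 2.16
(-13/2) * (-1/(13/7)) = 7/2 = 3.50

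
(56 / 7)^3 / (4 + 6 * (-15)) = -256 / 43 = -5.95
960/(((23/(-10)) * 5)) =-1920/23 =-83.48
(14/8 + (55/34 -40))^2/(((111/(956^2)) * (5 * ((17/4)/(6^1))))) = 2835523454408/908905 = 3119713.78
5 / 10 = 1 / 2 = 0.50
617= 617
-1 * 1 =-1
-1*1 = -1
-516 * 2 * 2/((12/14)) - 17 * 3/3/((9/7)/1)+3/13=-283256/117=-2420.99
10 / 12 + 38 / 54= 83 / 54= 1.54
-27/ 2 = -13.50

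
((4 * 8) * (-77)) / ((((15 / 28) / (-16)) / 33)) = 12142592 / 5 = 2428518.40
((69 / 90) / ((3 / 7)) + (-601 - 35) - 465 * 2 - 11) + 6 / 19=-2693071 / 1710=-1574.90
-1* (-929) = 929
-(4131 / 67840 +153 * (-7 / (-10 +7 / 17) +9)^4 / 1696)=-38725484386798611 / 47889053866240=-808.65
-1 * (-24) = 24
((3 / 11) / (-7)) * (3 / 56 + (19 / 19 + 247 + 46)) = -4491 / 392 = -11.46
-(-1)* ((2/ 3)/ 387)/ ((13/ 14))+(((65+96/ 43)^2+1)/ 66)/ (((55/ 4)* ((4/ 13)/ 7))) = 8900750215/ 78528879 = 113.34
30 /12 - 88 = -171 /2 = -85.50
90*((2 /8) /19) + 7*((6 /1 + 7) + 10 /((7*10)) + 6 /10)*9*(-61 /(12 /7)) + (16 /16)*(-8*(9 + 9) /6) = -11715729 /380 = -30830.87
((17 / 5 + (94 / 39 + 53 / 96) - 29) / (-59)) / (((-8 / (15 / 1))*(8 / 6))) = -423777 / 785408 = -0.54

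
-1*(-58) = 58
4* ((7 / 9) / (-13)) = -28 / 117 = -0.24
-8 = -8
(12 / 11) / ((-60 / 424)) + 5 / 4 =-1421 / 220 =-6.46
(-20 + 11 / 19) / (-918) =41 / 1938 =0.02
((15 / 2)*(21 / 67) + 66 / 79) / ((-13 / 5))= -168645 / 137618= -1.23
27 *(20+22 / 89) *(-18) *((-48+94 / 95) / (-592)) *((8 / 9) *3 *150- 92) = -75290556726 / 312835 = -240671.78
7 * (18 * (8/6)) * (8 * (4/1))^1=5376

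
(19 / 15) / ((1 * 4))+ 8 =499 / 60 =8.32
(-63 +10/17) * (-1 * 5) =5305/17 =312.06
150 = 150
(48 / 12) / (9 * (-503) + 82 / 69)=-276 / 312281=-0.00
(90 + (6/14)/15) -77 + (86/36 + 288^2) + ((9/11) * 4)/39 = 7473821479/90090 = 82959.50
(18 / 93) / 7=6 / 217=0.03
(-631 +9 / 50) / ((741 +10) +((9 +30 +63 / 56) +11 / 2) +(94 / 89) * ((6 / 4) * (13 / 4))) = -11228596 / 14271575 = -0.79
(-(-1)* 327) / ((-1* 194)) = -327 / 194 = -1.69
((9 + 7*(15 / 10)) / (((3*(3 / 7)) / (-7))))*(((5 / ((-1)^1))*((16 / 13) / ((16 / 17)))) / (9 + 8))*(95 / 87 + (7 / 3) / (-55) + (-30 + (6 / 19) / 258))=-1848485653 / 1563738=-1182.09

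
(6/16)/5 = 3/40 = 0.08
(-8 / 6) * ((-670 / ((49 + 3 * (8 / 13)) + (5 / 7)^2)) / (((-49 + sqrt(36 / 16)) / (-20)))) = 6828640 / 932349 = 7.32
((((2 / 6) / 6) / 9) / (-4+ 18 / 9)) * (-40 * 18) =20 / 9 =2.22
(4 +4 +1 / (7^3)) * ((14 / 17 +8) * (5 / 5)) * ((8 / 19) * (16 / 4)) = 13176000 / 110789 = 118.93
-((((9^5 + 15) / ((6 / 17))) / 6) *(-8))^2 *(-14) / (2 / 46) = 144283579191808 / 9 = 16031508799089.78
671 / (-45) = -671 / 45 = -14.91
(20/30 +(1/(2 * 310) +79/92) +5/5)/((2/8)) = 108104/10695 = 10.11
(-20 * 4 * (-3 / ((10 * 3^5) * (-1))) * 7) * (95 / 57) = -280 / 243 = -1.15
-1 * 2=-2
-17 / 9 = -1.89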